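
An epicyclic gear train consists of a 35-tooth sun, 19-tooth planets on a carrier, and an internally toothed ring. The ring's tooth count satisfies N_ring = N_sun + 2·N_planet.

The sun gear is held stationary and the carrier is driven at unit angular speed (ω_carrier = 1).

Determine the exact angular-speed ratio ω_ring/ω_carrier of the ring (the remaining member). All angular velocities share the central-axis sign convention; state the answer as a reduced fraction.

N_ring = 35 + 2·19 = 73
35(ω_s−ω_c) = −73(ω_r−ω_c),  ω_s=0, ω_c=1
ω_r = 1 − (35/73)(0−1) = 108/73
ω_r/ω_c = 108/73

108/73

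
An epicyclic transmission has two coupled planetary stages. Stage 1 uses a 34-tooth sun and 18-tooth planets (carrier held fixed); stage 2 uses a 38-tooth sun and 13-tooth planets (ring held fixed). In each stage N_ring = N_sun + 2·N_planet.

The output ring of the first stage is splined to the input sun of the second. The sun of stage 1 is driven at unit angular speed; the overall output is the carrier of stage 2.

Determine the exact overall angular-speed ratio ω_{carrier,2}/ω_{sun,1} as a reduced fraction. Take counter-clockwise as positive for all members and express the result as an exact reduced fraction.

-19/105

Stage 1: N_ring = 34 + 2·18 = 70
Stage 1: 34(ω_s−ω_c) = −70(ω_r−ω_c),  ω_c=0, ω_s=1
Stage 1: ω_r = 0 − (34/70)(1−0) = -17/35
  ⇒ ω_r¹/ω_s¹ = -17/35
Stage 2: N_ring = 38 + 2·13 = 64
Stage 2: 38(ω_s−ω_c) = −64(ω_r−ω_c),  ω_r=0, ω_s=1
Stage 2: 38(1−ω_c) = −64(0−ω_c)  ⇒  102ω_c = 38  ⇒  ω_c = 19/51
  ⇒ ω_c²/ω_s² = 19/51
Coupling ω_s² = ω_r¹ ⇒ overall = -17/35 × 19/51 = -19/105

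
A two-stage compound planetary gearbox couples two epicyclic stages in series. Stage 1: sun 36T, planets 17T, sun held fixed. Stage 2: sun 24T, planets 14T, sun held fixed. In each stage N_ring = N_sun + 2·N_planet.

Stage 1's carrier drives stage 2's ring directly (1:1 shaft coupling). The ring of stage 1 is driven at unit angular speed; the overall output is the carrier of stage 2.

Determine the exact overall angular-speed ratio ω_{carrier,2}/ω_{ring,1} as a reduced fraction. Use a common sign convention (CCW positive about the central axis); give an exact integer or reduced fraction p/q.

Stage 1: N_ring = 36 + 2·17 = 70
Stage 1: 36(ω_s−ω_c) = −70(ω_r−ω_c),  ω_s=0, ω_r=1
Stage 1: 36(0−ω_c) = −70(1−ω_c)  ⇒  106ω_c = 70  ⇒  ω_c = 35/53
  ⇒ ω_c¹/ω_r¹ = 35/53
Stage 2: N_ring = 24 + 2·14 = 52
Stage 2: 24(ω_s−ω_c) = −52(ω_r−ω_c),  ω_s=0, ω_r=1
Stage 2: 24(0−ω_c) = −52(1−ω_c)  ⇒  76ω_c = 52  ⇒  ω_c = 13/19
  ⇒ ω_c²/ω_r² = 13/19
Coupling ω_r² = ω_c¹ ⇒ overall = 35/53 × 13/19 = 455/1007

455/1007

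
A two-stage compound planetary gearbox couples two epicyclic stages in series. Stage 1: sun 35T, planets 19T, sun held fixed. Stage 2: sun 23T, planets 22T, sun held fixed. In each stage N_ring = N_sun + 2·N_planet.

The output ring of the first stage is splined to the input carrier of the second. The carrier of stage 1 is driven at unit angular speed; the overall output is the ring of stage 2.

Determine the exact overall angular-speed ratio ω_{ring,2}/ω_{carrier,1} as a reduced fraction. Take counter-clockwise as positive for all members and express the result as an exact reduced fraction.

Stage 1: N_ring = 35 + 2·19 = 73
Stage 1: 35(ω_s−ω_c) = −73(ω_r−ω_c),  ω_s=0, ω_c=1
Stage 1: ω_r = 1 − (35/73)(0−1) = 108/73
  ⇒ ω_r¹/ω_c¹ = 108/73
Stage 2: N_ring = 23 + 2·22 = 67
Stage 2: 23(ω_s−ω_c) = −67(ω_r−ω_c),  ω_s=0, ω_c=1
Stage 2: ω_r = 1 − (23/67)(0−1) = 90/67
  ⇒ ω_r²/ω_c² = 90/67
Coupling ω_c² = ω_r¹ ⇒ overall = 108/73 × 90/67 = 9720/4891

9720/4891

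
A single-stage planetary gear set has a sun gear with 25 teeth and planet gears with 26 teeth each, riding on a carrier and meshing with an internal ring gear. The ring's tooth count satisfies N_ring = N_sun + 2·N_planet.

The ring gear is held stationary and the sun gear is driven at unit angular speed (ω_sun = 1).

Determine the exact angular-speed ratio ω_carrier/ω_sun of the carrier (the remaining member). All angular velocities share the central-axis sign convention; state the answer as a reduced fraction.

25/102

N_ring = 25 + 2·26 = 77
25(ω_s−ω_c) = −77(ω_r−ω_c),  ω_r=0, ω_s=1
25(1−ω_c) = −77(0−ω_c)  ⇒  102ω_c = 25  ⇒  ω_c = 25/102
ω_c/ω_s = 25/102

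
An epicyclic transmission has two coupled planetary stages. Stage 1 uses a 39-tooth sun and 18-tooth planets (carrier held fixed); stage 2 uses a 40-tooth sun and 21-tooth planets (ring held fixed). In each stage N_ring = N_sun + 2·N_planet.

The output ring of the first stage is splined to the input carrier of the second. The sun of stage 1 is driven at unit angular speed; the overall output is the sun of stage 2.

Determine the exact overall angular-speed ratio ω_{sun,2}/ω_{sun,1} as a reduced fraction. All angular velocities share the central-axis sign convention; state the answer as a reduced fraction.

-793/500

Stage 1: N_ring = 39 + 2·18 = 75
Stage 1: 39(ω_s−ω_c) = −75(ω_r−ω_c),  ω_c=0, ω_s=1
Stage 1: ω_r = 0 − (39/75)(1−0) = -13/25
  ⇒ ω_r¹/ω_s¹ = -13/25
Stage 2: N_ring = 40 + 2·21 = 82
Stage 2: 40(ω_s−ω_c) = −82(ω_r−ω_c),  ω_r=0, ω_c=1
Stage 2: ω_s = 1 − (82/40)(0−1) = 61/20
  ⇒ ω_s²/ω_c² = 61/20
Coupling ω_c² = ω_r¹ ⇒ overall = -13/25 × 61/20 = -793/500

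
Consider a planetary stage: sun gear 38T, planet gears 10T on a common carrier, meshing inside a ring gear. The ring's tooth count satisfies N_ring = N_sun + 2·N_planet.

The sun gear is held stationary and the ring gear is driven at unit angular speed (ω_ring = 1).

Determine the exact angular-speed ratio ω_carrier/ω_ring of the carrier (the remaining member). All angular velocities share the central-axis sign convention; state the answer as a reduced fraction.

29/48

N_ring = 38 + 2·10 = 58
38(ω_s−ω_c) = −58(ω_r−ω_c),  ω_s=0, ω_r=1
38(0−ω_c) = −58(1−ω_c)  ⇒  96ω_c = 58  ⇒  ω_c = 29/48
ω_c/ω_r = 29/48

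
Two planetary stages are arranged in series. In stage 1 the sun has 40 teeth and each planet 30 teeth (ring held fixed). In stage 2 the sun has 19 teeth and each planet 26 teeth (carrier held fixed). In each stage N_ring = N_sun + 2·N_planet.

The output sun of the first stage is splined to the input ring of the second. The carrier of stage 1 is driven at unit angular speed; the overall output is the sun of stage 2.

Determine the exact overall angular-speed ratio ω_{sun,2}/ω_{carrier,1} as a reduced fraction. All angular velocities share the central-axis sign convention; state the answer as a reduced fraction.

-497/38

Stage 1: N_ring = 40 + 2·30 = 100
Stage 1: 40(ω_s−ω_c) = −100(ω_r−ω_c),  ω_r=0, ω_c=1
Stage 1: ω_s = 1 − (100/40)(0−1) = 7/2
  ⇒ ω_s¹/ω_c¹ = 7/2
Stage 2: N_ring = 19 + 2·26 = 71
Stage 2: 19(ω_s−ω_c) = −71(ω_r−ω_c),  ω_c=0, ω_r=1
Stage 2: ω_s = 0 − (71/19)(1−0) = -71/19
  ⇒ ω_s²/ω_r² = -71/19
Coupling ω_r² = ω_s¹ ⇒ overall = 7/2 × -71/19 = -497/38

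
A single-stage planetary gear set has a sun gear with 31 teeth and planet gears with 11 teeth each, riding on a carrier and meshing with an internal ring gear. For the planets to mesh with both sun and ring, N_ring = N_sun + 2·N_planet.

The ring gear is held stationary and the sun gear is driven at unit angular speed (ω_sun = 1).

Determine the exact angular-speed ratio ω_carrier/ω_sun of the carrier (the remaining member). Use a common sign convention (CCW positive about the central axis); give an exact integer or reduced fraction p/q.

N_ring = 31 + 2·11 = 53
31(ω_s−ω_c) = −53(ω_r−ω_c),  ω_r=0, ω_s=1
31(1−ω_c) = −53(0−ω_c)  ⇒  84ω_c = 31  ⇒  ω_c = 31/84
ω_c/ω_s = 31/84

31/84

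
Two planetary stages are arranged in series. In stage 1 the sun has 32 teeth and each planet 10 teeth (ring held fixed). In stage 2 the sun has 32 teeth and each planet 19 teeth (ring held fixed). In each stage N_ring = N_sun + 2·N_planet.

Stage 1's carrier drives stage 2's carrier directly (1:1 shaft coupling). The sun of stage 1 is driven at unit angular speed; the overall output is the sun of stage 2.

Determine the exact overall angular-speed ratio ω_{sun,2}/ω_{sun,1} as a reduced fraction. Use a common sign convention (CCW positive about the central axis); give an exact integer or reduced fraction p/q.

Stage 1: N_ring = 32 + 2·10 = 52
Stage 1: 32(ω_s−ω_c) = −52(ω_r−ω_c),  ω_r=0, ω_s=1
Stage 1: 32(1−ω_c) = −52(0−ω_c)  ⇒  84ω_c = 32  ⇒  ω_c = 8/21
  ⇒ ω_c¹/ω_s¹ = 8/21
Stage 2: N_ring = 32 + 2·19 = 70
Stage 2: 32(ω_s−ω_c) = −70(ω_r−ω_c),  ω_r=0, ω_c=1
Stage 2: ω_s = 1 − (70/32)(0−1) = 51/16
  ⇒ ω_s²/ω_c² = 51/16
Coupling ω_c² = ω_c¹ ⇒ overall = 8/21 × 51/16 = 17/14

17/14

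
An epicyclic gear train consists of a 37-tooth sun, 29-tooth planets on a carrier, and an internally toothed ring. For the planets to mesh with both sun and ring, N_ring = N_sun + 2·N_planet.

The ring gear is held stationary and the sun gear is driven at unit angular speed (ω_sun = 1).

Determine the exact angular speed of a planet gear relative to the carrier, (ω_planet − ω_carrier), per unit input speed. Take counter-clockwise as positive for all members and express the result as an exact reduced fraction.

-3515/3828

N_ring = 37 + 2·29 = 95
37(ω_s−ω_c) = −95(ω_r−ω_c),  ω_r=0, ω_s=1
37(1−ω_c) = −95(0−ω_c)  ⇒  132ω_c = 37  ⇒  ω_c = 37/132
sun–planet: 37·(1−37/132) = −29·(ω_p−ω_c)  ⇒  ω_p−ω_c = −(37/29)·(95/132) = -3515/3828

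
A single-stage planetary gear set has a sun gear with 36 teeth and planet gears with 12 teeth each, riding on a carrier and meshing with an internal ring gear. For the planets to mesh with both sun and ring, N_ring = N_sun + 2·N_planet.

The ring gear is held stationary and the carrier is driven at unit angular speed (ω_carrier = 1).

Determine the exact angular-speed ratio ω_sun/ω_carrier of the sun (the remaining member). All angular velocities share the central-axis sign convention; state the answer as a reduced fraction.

N_ring = 36 + 2·12 = 60
36(ω_s−ω_c) = −60(ω_r−ω_c),  ω_r=0, ω_c=1
ω_s = 1 − (60/36)(0−1) = 8/3
ω_s/ω_c = 8/3

8/3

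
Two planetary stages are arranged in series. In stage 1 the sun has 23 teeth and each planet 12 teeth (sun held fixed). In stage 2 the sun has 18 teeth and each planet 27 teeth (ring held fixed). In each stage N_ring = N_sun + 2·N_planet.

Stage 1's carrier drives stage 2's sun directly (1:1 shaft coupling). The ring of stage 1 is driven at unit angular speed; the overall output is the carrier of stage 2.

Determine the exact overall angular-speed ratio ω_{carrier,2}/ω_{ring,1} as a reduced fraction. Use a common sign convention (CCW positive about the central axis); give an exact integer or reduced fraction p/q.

Stage 1: N_ring = 23 + 2·12 = 47
Stage 1: 23(ω_s−ω_c) = −47(ω_r−ω_c),  ω_s=0, ω_r=1
Stage 1: 23(0−ω_c) = −47(1−ω_c)  ⇒  70ω_c = 47  ⇒  ω_c = 47/70
  ⇒ ω_c¹/ω_r¹ = 47/70
Stage 2: N_ring = 18 + 2·27 = 72
Stage 2: 18(ω_s−ω_c) = −72(ω_r−ω_c),  ω_r=0, ω_s=1
Stage 2: 18(1−ω_c) = −72(0−ω_c)  ⇒  90ω_c = 18  ⇒  ω_c = 1/5
  ⇒ ω_c²/ω_s² = 1/5
Coupling ω_s² = ω_c¹ ⇒ overall = 47/70 × 1/5 = 47/350

47/350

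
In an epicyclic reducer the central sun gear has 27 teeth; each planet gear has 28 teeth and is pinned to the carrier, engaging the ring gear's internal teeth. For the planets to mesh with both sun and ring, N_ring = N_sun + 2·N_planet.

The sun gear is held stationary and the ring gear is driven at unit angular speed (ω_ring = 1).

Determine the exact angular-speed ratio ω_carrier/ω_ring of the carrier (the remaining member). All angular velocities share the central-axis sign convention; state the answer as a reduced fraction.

N_ring = 27 + 2·28 = 83
27(ω_s−ω_c) = −83(ω_r−ω_c),  ω_s=0, ω_r=1
27(0−ω_c) = −83(1−ω_c)  ⇒  110ω_c = 83  ⇒  ω_c = 83/110
ω_c/ω_r = 83/110

83/110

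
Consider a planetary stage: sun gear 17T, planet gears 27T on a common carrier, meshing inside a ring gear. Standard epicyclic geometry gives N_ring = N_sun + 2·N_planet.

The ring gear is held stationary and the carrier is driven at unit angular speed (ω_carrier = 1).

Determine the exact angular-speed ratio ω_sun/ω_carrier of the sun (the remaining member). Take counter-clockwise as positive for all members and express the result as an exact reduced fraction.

88/17

N_ring = 17 + 2·27 = 71
17(ω_s−ω_c) = −71(ω_r−ω_c),  ω_r=0, ω_c=1
ω_s = 1 − (71/17)(0−1) = 88/17
ω_s/ω_c = 88/17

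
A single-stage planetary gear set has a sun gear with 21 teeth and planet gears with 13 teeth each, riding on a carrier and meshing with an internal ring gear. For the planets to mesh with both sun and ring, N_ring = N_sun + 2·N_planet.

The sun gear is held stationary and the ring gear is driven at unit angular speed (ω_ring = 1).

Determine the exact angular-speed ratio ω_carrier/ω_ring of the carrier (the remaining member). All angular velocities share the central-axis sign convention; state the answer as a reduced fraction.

N_ring = 21 + 2·13 = 47
21(ω_s−ω_c) = −47(ω_r−ω_c),  ω_s=0, ω_r=1
21(0−ω_c) = −47(1−ω_c)  ⇒  68ω_c = 47  ⇒  ω_c = 47/68
ω_c/ω_r = 47/68

47/68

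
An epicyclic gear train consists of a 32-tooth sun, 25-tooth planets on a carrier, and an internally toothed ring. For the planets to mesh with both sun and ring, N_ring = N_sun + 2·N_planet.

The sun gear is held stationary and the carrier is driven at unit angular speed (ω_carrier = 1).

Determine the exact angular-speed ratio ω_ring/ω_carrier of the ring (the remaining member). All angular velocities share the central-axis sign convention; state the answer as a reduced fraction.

N_ring = 32 + 2·25 = 82
32(ω_s−ω_c) = −82(ω_r−ω_c),  ω_s=0, ω_c=1
ω_r = 1 − (32/82)(0−1) = 57/41
ω_r/ω_c = 57/41

57/41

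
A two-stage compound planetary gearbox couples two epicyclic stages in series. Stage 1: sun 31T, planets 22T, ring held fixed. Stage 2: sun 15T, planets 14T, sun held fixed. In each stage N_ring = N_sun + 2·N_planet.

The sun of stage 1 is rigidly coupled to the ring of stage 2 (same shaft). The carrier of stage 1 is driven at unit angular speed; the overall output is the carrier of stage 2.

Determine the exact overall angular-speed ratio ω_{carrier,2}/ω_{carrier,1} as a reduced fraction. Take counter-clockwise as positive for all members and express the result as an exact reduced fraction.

Stage 1: N_ring = 31 + 2·22 = 75
Stage 1: 31(ω_s−ω_c) = −75(ω_r−ω_c),  ω_r=0, ω_c=1
Stage 1: ω_s = 1 − (75/31)(0−1) = 106/31
  ⇒ ω_s¹/ω_c¹ = 106/31
Stage 2: N_ring = 15 + 2·14 = 43
Stage 2: 15(ω_s−ω_c) = −43(ω_r−ω_c),  ω_s=0, ω_r=1
Stage 2: 15(0−ω_c) = −43(1−ω_c)  ⇒  58ω_c = 43  ⇒  ω_c = 43/58
  ⇒ ω_c²/ω_r² = 43/58
Coupling ω_r² = ω_s¹ ⇒ overall = 106/31 × 43/58 = 2279/899

2279/899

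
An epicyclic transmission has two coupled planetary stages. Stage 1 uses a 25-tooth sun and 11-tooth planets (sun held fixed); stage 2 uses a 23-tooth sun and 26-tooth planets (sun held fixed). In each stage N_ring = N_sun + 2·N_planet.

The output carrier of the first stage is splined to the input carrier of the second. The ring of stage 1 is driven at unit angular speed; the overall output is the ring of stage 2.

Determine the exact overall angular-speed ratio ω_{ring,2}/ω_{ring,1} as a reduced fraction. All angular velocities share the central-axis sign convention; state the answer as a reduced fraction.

Stage 1: N_ring = 25 + 2·11 = 47
Stage 1: 25(ω_s−ω_c) = −47(ω_r−ω_c),  ω_s=0, ω_r=1
Stage 1: 25(0−ω_c) = −47(1−ω_c)  ⇒  72ω_c = 47  ⇒  ω_c = 47/72
  ⇒ ω_c¹/ω_r¹ = 47/72
Stage 2: N_ring = 23 + 2·26 = 75
Stage 2: 23(ω_s−ω_c) = −75(ω_r−ω_c),  ω_s=0, ω_c=1
Stage 2: ω_r = 1 − (23/75)(0−1) = 98/75
  ⇒ ω_r²/ω_c² = 98/75
Coupling ω_c² = ω_c¹ ⇒ overall = 47/72 × 98/75 = 2303/2700

2303/2700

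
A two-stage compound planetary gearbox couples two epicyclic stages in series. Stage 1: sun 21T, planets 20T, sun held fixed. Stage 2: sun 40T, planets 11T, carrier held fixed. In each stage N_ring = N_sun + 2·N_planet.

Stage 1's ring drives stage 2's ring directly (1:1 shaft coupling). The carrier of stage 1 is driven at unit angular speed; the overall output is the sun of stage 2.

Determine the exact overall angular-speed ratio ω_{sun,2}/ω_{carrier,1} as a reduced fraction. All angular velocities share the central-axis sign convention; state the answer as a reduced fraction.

-1271/610

Stage 1: N_ring = 21 + 2·20 = 61
Stage 1: 21(ω_s−ω_c) = −61(ω_r−ω_c),  ω_s=0, ω_c=1
Stage 1: ω_r = 1 − (21/61)(0−1) = 82/61
  ⇒ ω_r¹/ω_c¹ = 82/61
Stage 2: N_ring = 40 + 2·11 = 62
Stage 2: 40(ω_s−ω_c) = −62(ω_r−ω_c),  ω_c=0, ω_r=1
Stage 2: ω_s = 0 − (62/40)(1−0) = -31/20
  ⇒ ω_s²/ω_r² = -31/20
Coupling ω_r² = ω_r¹ ⇒ overall = 82/61 × -31/20 = -1271/610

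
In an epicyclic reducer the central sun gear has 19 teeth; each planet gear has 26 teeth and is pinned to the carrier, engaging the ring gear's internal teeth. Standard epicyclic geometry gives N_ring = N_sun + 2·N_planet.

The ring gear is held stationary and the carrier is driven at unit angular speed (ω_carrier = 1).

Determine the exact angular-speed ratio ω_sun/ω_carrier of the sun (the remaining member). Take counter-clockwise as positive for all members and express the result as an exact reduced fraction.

90/19

N_ring = 19 + 2·26 = 71
19(ω_s−ω_c) = −71(ω_r−ω_c),  ω_r=0, ω_c=1
ω_s = 1 − (71/19)(0−1) = 90/19
ω_s/ω_c = 90/19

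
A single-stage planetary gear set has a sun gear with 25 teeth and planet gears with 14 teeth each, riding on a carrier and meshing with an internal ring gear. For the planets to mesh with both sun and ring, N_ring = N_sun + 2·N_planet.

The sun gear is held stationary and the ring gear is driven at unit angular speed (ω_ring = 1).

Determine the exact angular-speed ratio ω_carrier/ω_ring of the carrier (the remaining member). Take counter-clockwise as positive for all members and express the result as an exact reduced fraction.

53/78

N_ring = 25 + 2·14 = 53
25(ω_s−ω_c) = −53(ω_r−ω_c),  ω_s=0, ω_r=1
25(0−ω_c) = −53(1−ω_c)  ⇒  78ω_c = 53  ⇒  ω_c = 53/78
ω_c/ω_r = 53/78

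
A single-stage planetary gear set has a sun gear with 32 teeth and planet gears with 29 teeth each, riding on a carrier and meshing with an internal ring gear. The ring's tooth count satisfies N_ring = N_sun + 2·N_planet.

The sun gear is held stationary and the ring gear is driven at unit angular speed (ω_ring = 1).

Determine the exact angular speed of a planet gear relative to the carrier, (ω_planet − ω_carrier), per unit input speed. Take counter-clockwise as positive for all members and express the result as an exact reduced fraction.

1440/1769

N_ring = 32 + 2·29 = 90
32(ω_s−ω_c) = −90(ω_r−ω_c),  ω_s=0, ω_r=1
32(0−ω_c) = −90(1−ω_c)  ⇒  122ω_c = 90  ⇒  ω_c = 45/61
sun–planet: 32·(0−45/61) = −29·(ω_p−ω_c)  ⇒  ω_p−ω_c = −(32/29)·(-45/61) = 1440/1769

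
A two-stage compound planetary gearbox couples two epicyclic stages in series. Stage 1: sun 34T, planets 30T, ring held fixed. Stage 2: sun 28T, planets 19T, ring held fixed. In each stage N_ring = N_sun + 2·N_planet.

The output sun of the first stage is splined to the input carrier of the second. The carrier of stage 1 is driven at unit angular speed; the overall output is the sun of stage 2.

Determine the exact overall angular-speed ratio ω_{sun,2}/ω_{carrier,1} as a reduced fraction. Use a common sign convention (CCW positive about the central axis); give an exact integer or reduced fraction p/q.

Stage 1: N_ring = 34 + 2·30 = 94
Stage 1: 34(ω_s−ω_c) = −94(ω_r−ω_c),  ω_r=0, ω_c=1
Stage 1: ω_s = 1 − (94/34)(0−1) = 64/17
  ⇒ ω_s¹/ω_c¹ = 64/17
Stage 2: N_ring = 28 + 2·19 = 66
Stage 2: 28(ω_s−ω_c) = −66(ω_r−ω_c),  ω_r=0, ω_c=1
Stage 2: ω_s = 1 − (66/28)(0−1) = 47/14
  ⇒ ω_s²/ω_c² = 47/14
Coupling ω_c² = ω_s¹ ⇒ overall = 64/17 × 47/14 = 1504/119

1504/119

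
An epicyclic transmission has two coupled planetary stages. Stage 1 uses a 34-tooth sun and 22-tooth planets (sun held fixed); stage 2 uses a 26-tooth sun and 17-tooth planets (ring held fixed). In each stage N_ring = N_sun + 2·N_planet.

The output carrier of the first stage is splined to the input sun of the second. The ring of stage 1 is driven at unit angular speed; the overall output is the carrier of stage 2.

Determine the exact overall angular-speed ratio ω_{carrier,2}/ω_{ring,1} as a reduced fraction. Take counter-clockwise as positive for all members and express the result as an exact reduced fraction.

507/2408

Stage 1: N_ring = 34 + 2·22 = 78
Stage 1: 34(ω_s−ω_c) = −78(ω_r−ω_c),  ω_s=0, ω_r=1
Stage 1: 34(0−ω_c) = −78(1−ω_c)  ⇒  112ω_c = 78  ⇒  ω_c = 39/56
  ⇒ ω_c¹/ω_r¹ = 39/56
Stage 2: N_ring = 26 + 2·17 = 60
Stage 2: 26(ω_s−ω_c) = −60(ω_r−ω_c),  ω_r=0, ω_s=1
Stage 2: 26(1−ω_c) = −60(0−ω_c)  ⇒  86ω_c = 26  ⇒  ω_c = 13/43
  ⇒ ω_c²/ω_s² = 13/43
Coupling ω_s² = ω_c¹ ⇒ overall = 39/56 × 13/43 = 507/2408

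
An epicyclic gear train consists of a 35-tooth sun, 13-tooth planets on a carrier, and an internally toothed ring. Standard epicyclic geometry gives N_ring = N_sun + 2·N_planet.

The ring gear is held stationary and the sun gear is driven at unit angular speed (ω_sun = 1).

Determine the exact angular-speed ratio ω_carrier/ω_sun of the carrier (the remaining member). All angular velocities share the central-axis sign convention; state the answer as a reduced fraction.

N_ring = 35 + 2·13 = 61
35(ω_s−ω_c) = −61(ω_r−ω_c),  ω_r=0, ω_s=1
35(1−ω_c) = −61(0−ω_c)  ⇒  96ω_c = 35  ⇒  ω_c = 35/96
ω_c/ω_s = 35/96

35/96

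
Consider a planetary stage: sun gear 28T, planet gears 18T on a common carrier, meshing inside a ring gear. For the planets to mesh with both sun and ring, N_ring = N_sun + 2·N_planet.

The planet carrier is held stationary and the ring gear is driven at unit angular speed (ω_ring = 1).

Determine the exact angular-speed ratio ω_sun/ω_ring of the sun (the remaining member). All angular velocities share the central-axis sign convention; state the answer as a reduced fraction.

N_ring = 28 + 2·18 = 64
28(ω_s−ω_c) = −64(ω_r−ω_c),  ω_c=0, ω_r=1
ω_s = 0 − (64/28)(1−0) = -16/7
ω_s/ω_r = -16/7

-16/7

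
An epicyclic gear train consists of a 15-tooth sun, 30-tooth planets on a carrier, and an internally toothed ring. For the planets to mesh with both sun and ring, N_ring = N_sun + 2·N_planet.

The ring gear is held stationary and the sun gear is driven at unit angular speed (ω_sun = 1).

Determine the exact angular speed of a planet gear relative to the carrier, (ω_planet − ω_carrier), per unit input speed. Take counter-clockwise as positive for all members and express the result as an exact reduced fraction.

N_ring = 15 + 2·30 = 75
15(ω_s−ω_c) = −75(ω_r−ω_c),  ω_r=0, ω_s=1
15(1−ω_c) = −75(0−ω_c)  ⇒  90ω_c = 15  ⇒  ω_c = 1/6
sun–planet: 15·(1−1/6) = −30·(ω_p−ω_c)  ⇒  ω_p−ω_c = −(15/30)·(5/6) = -5/12

-5/12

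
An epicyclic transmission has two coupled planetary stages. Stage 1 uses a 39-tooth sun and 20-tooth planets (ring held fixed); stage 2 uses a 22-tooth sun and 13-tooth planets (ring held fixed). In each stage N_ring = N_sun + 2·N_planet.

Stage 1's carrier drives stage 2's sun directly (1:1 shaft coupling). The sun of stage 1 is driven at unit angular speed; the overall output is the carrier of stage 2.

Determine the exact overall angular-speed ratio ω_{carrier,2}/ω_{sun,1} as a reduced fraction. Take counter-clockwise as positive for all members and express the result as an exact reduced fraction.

429/4130

Stage 1: N_ring = 39 + 2·20 = 79
Stage 1: 39(ω_s−ω_c) = −79(ω_r−ω_c),  ω_r=0, ω_s=1
Stage 1: 39(1−ω_c) = −79(0−ω_c)  ⇒  118ω_c = 39  ⇒  ω_c = 39/118
  ⇒ ω_c¹/ω_s¹ = 39/118
Stage 2: N_ring = 22 + 2·13 = 48
Stage 2: 22(ω_s−ω_c) = −48(ω_r−ω_c),  ω_r=0, ω_s=1
Stage 2: 22(1−ω_c) = −48(0−ω_c)  ⇒  70ω_c = 22  ⇒  ω_c = 11/35
  ⇒ ω_c²/ω_s² = 11/35
Coupling ω_s² = ω_c¹ ⇒ overall = 39/118 × 11/35 = 429/4130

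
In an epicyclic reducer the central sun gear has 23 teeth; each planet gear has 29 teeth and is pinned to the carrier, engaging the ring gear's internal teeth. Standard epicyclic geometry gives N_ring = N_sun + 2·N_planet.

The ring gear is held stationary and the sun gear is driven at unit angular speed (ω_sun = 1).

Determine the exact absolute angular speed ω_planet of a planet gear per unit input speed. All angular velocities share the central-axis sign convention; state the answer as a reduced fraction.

N_ring = 23 + 2·29 = 81
23(ω_s−ω_c) = −81(ω_r−ω_c),  ω_r=0, ω_s=1
23(1−ω_c) = −81(0−ω_c)  ⇒  104ω_c = 23  ⇒  ω_c = 23/104
sun–planet: 23·(1−23/104) = −29·(ω_p−ω_c)  ⇒  ω_p−ω_c = −(23/29)·(81/104) = -1863/3016
ω_p = 23/104 − 1863/3016 = -23/58

-23/58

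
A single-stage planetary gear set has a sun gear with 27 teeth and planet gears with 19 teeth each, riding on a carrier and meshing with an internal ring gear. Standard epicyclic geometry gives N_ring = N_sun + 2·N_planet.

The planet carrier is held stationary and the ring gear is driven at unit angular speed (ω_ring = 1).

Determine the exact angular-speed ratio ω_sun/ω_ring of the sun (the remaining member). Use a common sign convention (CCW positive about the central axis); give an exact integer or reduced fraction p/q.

-65/27

N_ring = 27 + 2·19 = 65
27(ω_s−ω_c) = −65(ω_r−ω_c),  ω_c=0, ω_r=1
ω_s = 0 − (65/27)(1−0) = -65/27
ω_s/ω_r = -65/27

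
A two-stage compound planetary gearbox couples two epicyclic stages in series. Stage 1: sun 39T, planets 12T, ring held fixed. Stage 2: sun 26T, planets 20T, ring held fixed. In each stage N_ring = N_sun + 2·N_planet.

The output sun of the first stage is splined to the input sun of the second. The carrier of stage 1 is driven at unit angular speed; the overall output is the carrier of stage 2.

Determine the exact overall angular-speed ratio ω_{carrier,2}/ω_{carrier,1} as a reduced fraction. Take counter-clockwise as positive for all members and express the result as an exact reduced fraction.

17/23

Stage 1: N_ring = 39 + 2·12 = 63
Stage 1: 39(ω_s−ω_c) = −63(ω_r−ω_c),  ω_r=0, ω_c=1
Stage 1: ω_s = 1 − (63/39)(0−1) = 34/13
  ⇒ ω_s¹/ω_c¹ = 34/13
Stage 2: N_ring = 26 + 2·20 = 66
Stage 2: 26(ω_s−ω_c) = −66(ω_r−ω_c),  ω_r=0, ω_s=1
Stage 2: 26(1−ω_c) = −66(0−ω_c)  ⇒  92ω_c = 26  ⇒  ω_c = 13/46
  ⇒ ω_c²/ω_s² = 13/46
Coupling ω_s² = ω_s¹ ⇒ overall = 34/13 × 13/46 = 17/23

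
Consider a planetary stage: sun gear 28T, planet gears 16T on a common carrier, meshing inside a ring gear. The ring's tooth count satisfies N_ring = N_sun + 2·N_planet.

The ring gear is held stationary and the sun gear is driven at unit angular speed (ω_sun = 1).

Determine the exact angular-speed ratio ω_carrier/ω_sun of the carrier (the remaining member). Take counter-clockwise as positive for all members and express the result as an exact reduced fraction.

N_ring = 28 + 2·16 = 60
28(ω_s−ω_c) = −60(ω_r−ω_c),  ω_r=0, ω_s=1
28(1−ω_c) = −60(0−ω_c)  ⇒  88ω_c = 28  ⇒  ω_c = 7/22
ω_c/ω_s = 7/22

7/22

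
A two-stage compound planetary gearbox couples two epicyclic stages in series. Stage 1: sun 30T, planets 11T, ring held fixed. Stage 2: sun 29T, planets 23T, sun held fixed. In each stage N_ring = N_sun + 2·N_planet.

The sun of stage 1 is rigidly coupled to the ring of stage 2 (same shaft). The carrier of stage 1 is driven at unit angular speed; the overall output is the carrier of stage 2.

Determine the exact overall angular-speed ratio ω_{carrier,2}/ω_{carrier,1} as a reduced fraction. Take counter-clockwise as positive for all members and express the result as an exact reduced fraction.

205/104

Stage 1: N_ring = 30 + 2·11 = 52
Stage 1: 30(ω_s−ω_c) = −52(ω_r−ω_c),  ω_r=0, ω_c=1
Stage 1: ω_s = 1 − (52/30)(0−1) = 41/15
  ⇒ ω_s¹/ω_c¹ = 41/15
Stage 2: N_ring = 29 + 2·23 = 75
Stage 2: 29(ω_s−ω_c) = −75(ω_r−ω_c),  ω_s=0, ω_r=1
Stage 2: 29(0−ω_c) = −75(1−ω_c)  ⇒  104ω_c = 75  ⇒  ω_c = 75/104
  ⇒ ω_c²/ω_r² = 75/104
Coupling ω_r² = ω_s¹ ⇒ overall = 41/15 × 75/104 = 205/104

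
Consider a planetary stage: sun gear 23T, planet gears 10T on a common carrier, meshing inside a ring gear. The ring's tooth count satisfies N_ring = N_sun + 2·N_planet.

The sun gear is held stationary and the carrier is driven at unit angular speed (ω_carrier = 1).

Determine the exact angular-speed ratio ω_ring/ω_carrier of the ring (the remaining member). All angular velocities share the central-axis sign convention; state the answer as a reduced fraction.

N_ring = 23 + 2·10 = 43
23(ω_s−ω_c) = −43(ω_r−ω_c),  ω_s=0, ω_c=1
ω_r = 1 − (23/43)(0−1) = 66/43
ω_r/ω_c = 66/43

66/43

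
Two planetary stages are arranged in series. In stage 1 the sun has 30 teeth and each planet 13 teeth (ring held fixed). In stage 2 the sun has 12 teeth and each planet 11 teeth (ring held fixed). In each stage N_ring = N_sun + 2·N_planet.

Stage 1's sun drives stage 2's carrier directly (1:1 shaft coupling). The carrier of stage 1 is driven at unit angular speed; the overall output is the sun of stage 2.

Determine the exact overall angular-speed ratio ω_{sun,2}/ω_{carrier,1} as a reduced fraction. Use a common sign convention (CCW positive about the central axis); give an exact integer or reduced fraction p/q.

Stage 1: N_ring = 30 + 2·13 = 56
Stage 1: 30(ω_s−ω_c) = −56(ω_r−ω_c),  ω_r=0, ω_c=1
Stage 1: ω_s = 1 − (56/30)(0−1) = 43/15
  ⇒ ω_s¹/ω_c¹ = 43/15
Stage 2: N_ring = 12 + 2·11 = 34
Stage 2: 12(ω_s−ω_c) = −34(ω_r−ω_c),  ω_r=0, ω_c=1
Stage 2: ω_s = 1 − (34/12)(0−1) = 23/6
  ⇒ ω_s²/ω_c² = 23/6
Coupling ω_c² = ω_s¹ ⇒ overall = 43/15 × 23/6 = 989/90

989/90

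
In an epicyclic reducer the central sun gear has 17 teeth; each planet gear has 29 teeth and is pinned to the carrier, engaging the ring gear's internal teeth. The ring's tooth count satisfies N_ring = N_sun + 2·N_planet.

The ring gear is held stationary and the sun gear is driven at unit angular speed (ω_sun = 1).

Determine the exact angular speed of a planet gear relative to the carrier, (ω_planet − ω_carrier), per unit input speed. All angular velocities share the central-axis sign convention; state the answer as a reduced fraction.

-1275/2668

N_ring = 17 + 2·29 = 75
17(ω_s−ω_c) = −75(ω_r−ω_c),  ω_r=0, ω_s=1
17(1−ω_c) = −75(0−ω_c)  ⇒  92ω_c = 17  ⇒  ω_c = 17/92
sun–planet: 17·(1−17/92) = −29·(ω_p−ω_c)  ⇒  ω_p−ω_c = −(17/29)·(75/92) = -1275/2668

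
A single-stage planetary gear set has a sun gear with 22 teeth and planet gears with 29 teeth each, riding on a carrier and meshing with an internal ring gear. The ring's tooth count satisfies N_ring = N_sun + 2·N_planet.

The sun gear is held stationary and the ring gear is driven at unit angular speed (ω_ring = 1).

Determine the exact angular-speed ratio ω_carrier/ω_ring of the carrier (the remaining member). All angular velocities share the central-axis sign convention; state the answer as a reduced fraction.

40/51

N_ring = 22 + 2·29 = 80
22(ω_s−ω_c) = −80(ω_r−ω_c),  ω_s=0, ω_r=1
22(0−ω_c) = −80(1−ω_c)  ⇒  102ω_c = 80  ⇒  ω_c = 40/51
ω_c/ω_r = 40/51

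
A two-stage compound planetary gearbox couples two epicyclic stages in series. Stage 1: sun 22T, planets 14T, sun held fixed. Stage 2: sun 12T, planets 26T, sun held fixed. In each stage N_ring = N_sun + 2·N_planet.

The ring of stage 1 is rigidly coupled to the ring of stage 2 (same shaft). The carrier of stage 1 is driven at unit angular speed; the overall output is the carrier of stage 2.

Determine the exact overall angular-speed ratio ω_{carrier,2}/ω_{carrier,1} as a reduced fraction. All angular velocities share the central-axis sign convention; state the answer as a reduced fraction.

576/475

Stage 1: N_ring = 22 + 2·14 = 50
Stage 1: 22(ω_s−ω_c) = −50(ω_r−ω_c),  ω_s=0, ω_c=1
Stage 1: ω_r = 1 − (22/50)(0−1) = 36/25
  ⇒ ω_r¹/ω_c¹ = 36/25
Stage 2: N_ring = 12 + 2·26 = 64
Stage 2: 12(ω_s−ω_c) = −64(ω_r−ω_c),  ω_s=0, ω_r=1
Stage 2: 12(0−ω_c) = −64(1−ω_c)  ⇒  76ω_c = 64  ⇒  ω_c = 16/19
  ⇒ ω_c²/ω_r² = 16/19
Coupling ω_r² = ω_r¹ ⇒ overall = 36/25 × 16/19 = 576/475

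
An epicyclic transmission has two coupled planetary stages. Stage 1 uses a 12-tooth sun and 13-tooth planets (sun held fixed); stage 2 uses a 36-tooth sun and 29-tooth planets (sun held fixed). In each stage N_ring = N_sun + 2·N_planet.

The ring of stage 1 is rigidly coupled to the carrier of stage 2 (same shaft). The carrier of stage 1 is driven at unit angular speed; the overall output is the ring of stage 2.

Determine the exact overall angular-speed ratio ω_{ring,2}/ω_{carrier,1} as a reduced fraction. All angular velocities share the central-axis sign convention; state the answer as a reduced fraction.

Stage 1: N_ring = 12 + 2·13 = 38
Stage 1: 12(ω_s−ω_c) = −38(ω_r−ω_c),  ω_s=0, ω_c=1
Stage 1: ω_r = 1 − (12/38)(0−1) = 25/19
  ⇒ ω_r¹/ω_c¹ = 25/19
Stage 2: N_ring = 36 + 2·29 = 94
Stage 2: 36(ω_s−ω_c) = −94(ω_r−ω_c),  ω_s=0, ω_c=1
Stage 2: ω_r = 1 − (36/94)(0−1) = 65/47
  ⇒ ω_r²/ω_c² = 65/47
Coupling ω_c² = ω_r¹ ⇒ overall = 25/19 × 65/47 = 1625/893

1625/893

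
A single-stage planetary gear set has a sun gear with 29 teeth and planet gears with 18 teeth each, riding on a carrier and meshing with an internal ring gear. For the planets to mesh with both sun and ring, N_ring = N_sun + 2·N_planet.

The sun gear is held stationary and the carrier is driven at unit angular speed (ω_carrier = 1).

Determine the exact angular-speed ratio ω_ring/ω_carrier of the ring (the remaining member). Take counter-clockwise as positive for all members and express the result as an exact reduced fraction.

N_ring = 29 + 2·18 = 65
29(ω_s−ω_c) = −65(ω_r−ω_c),  ω_s=0, ω_c=1
ω_r = 1 − (29/65)(0−1) = 94/65
ω_r/ω_c = 94/65

94/65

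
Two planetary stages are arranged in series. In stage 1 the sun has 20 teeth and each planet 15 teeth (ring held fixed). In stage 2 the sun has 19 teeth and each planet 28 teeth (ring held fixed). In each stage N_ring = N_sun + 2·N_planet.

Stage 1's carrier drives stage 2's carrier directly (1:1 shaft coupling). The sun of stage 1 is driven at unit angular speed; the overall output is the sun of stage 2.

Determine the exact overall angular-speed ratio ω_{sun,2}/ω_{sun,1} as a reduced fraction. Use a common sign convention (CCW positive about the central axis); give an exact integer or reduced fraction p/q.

Stage 1: N_ring = 20 + 2·15 = 50
Stage 1: 20(ω_s−ω_c) = −50(ω_r−ω_c),  ω_r=0, ω_s=1
Stage 1: 20(1−ω_c) = −50(0−ω_c)  ⇒  70ω_c = 20  ⇒  ω_c = 2/7
  ⇒ ω_c¹/ω_s¹ = 2/7
Stage 2: N_ring = 19 + 2·28 = 75
Stage 2: 19(ω_s−ω_c) = −75(ω_r−ω_c),  ω_r=0, ω_c=1
Stage 2: ω_s = 1 − (75/19)(0−1) = 94/19
  ⇒ ω_s²/ω_c² = 94/19
Coupling ω_c² = ω_c¹ ⇒ overall = 2/7 × 94/19 = 188/133

188/133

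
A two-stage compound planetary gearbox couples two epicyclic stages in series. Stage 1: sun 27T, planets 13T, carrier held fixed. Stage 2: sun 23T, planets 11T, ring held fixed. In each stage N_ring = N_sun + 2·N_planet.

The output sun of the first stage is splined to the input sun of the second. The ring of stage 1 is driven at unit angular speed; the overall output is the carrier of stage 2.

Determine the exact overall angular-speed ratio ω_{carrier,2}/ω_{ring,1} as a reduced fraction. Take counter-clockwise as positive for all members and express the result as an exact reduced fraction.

Stage 1: N_ring = 27 + 2·13 = 53
Stage 1: 27(ω_s−ω_c) = −53(ω_r−ω_c),  ω_c=0, ω_r=1
Stage 1: ω_s = 0 − (53/27)(1−0) = -53/27
  ⇒ ω_s¹/ω_r¹ = -53/27
Stage 2: N_ring = 23 + 2·11 = 45
Stage 2: 23(ω_s−ω_c) = −45(ω_r−ω_c),  ω_r=0, ω_s=1
Stage 2: 23(1−ω_c) = −45(0−ω_c)  ⇒  68ω_c = 23  ⇒  ω_c = 23/68
  ⇒ ω_c²/ω_s² = 23/68
Coupling ω_s² = ω_s¹ ⇒ overall = -53/27 × 23/68 = -1219/1836

-1219/1836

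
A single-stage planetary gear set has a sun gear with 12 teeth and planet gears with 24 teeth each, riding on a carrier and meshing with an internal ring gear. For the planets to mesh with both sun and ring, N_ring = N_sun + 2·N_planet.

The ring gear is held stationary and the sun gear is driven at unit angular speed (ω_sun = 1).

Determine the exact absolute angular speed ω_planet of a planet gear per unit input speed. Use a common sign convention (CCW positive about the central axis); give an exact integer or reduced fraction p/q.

N_ring = 12 + 2·24 = 60
12(ω_s−ω_c) = −60(ω_r−ω_c),  ω_r=0, ω_s=1
12(1−ω_c) = −60(0−ω_c)  ⇒  72ω_c = 12  ⇒  ω_c = 1/6
sun–planet: 12·(1−1/6) = −24·(ω_p−ω_c)  ⇒  ω_p−ω_c = −(12/24)·(5/6) = -5/12
ω_p = 1/6 − 5/12 = -1/4

-1/4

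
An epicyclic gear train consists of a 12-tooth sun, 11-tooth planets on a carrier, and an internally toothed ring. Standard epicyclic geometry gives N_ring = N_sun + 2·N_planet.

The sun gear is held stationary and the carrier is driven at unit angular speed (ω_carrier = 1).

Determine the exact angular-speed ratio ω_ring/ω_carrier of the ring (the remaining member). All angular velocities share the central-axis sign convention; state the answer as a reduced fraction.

23/17

N_ring = 12 + 2·11 = 34
12(ω_s−ω_c) = −34(ω_r−ω_c),  ω_s=0, ω_c=1
ω_r = 1 − (12/34)(0−1) = 23/17
ω_r/ω_c = 23/17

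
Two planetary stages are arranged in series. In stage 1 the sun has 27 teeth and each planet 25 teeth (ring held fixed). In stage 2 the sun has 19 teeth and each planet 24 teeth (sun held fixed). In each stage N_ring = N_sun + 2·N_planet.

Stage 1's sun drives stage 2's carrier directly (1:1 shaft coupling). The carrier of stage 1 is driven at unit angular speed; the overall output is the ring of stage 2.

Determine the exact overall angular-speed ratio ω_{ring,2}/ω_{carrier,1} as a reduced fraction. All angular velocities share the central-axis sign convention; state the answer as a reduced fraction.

Stage 1: N_ring = 27 + 2·25 = 77
Stage 1: 27(ω_s−ω_c) = −77(ω_r−ω_c),  ω_r=0, ω_c=1
Stage 1: ω_s = 1 − (77/27)(0−1) = 104/27
  ⇒ ω_s¹/ω_c¹ = 104/27
Stage 2: N_ring = 19 + 2·24 = 67
Stage 2: 19(ω_s−ω_c) = −67(ω_r−ω_c),  ω_s=0, ω_c=1
Stage 2: ω_r = 1 − (19/67)(0−1) = 86/67
  ⇒ ω_r²/ω_c² = 86/67
Coupling ω_c² = ω_s¹ ⇒ overall = 104/27 × 86/67 = 8944/1809

8944/1809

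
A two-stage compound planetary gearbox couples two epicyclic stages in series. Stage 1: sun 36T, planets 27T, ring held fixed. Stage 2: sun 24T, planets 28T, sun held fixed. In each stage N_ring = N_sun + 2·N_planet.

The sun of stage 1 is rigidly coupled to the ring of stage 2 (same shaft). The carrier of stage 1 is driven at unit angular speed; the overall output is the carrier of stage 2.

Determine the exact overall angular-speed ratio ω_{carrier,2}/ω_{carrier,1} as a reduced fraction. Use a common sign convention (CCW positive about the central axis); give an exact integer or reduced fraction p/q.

35/13

Stage 1: N_ring = 36 + 2·27 = 90
Stage 1: 36(ω_s−ω_c) = −90(ω_r−ω_c),  ω_r=0, ω_c=1
Stage 1: ω_s = 1 − (90/36)(0−1) = 7/2
  ⇒ ω_s¹/ω_c¹ = 7/2
Stage 2: N_ring = 24 + 2·28 = 80
Stage 2: 24(ω_s−ω_c) = −80(ω_r−ω_c),  ω_s=0, ω_r=1
Stage 2: 24(0−ω_c) = −80(1−ω_c)  ⇒  104ω_c = 80  ⇒  ω_c = 10/13
  ⇒ ω_c²/ω_r² = 10/13
Coupling ω_r² = ω_s¹ ⇒ overall = 7/2 × 10/13 = 35/13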